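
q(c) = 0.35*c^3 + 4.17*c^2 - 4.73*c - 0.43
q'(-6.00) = -16.97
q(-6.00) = 102.47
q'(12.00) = 246.55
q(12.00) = 1148.09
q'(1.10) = 5.71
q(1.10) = -0.12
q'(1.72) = 12.72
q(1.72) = 5.55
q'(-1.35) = -14.08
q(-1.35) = 12.69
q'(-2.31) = -18.39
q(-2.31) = 28.43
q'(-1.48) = -14.77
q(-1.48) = 14.57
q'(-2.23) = -18.11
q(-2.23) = 26.97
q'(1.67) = 12.13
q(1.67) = 4.93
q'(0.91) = 3.73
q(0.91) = -1.02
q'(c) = 1.05*c^2 + 8.34*c - 4.73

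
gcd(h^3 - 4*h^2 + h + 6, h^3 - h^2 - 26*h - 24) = h + 1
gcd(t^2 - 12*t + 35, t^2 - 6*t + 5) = t - 5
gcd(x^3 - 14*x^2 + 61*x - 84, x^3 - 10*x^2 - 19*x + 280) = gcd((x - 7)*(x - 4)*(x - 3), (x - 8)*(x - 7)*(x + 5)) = x - 7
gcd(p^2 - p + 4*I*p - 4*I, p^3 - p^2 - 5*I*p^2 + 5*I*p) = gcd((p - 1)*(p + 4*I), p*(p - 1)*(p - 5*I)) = p - 1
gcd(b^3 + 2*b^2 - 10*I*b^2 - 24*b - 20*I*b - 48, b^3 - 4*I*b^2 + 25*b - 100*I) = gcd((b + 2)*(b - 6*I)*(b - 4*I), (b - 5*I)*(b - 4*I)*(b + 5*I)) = b - 4*I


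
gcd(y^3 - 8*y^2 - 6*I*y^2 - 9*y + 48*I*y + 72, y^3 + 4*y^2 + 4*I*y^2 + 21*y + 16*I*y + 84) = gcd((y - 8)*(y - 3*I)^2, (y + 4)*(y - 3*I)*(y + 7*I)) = y - 3*I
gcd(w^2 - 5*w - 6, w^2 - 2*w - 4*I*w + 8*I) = 1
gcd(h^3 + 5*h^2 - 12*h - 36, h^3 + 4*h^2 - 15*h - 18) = h^2 + 3*h - 18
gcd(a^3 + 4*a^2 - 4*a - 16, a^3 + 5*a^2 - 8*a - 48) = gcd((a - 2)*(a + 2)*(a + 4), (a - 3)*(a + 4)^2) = a + 4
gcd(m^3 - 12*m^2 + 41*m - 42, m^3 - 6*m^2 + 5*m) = 1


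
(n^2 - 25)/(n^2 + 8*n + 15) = (n - 5)/(n + 3)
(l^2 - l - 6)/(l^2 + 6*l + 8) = (l - 3)/(l + 4)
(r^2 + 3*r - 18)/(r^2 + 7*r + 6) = (r - 3)/(r + 1)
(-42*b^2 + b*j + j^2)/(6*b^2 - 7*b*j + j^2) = (-7*b - j)/(b - j)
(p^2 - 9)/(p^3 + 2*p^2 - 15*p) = (p + 3)/(p*(p + 5))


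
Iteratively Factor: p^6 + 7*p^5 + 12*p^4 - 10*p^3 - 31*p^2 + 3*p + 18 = (p + 2)*(p^5 + 5*p^4 + 2*p^3 - 14*p^2 - 3*p + 9) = (p - 1)*(p + 2)*(p^4 + 6*p^3 + 8*p^2 - 6*p - 9) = (p - 1)*(p + 1)*(p + 2)*(p^3 + 5*p^2 + 3*p - 9) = (p - 1)*(p + 1)*(p + 2)*(p + 3)*(p^2 + 2*p - 3) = (p - 1)*(p + 1)*(p + 2)*(p + 3)^2*(p - 1)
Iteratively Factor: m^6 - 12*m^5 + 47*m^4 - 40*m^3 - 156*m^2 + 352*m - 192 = (m - 3)*(m^5 - 9*m^4 + 20*m^3 + 20*m^2 - 96*m + 64) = (m - 3)*(m + 2)*(m^4 - 11*m^3 + 42*m^2 - 64*m + 32) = (m - 3)*(m - 1)*(m + 2)*(m^3 - 10*m^2 + 32*m - 32) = (m - 4)*(m - 3)*(m - 1)*(m + 2)*(m^2 - 6*m + 8) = (m - 4)*(m - 3)*(m - 2)*(m - 1)*(m + 2)*(m - 4)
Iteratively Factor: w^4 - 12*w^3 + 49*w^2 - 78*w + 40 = (w - 1)*(w^3 - 11*w^2 + 38*w - 40) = (w - 5)*(w - 1)*(w^2 - 6*w + 8) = (w - 5)*(w - 4)*(w - 1)*(w - 2)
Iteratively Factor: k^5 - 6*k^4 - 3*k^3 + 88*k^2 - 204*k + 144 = (k + 4)*(k^4 - 10*k^3 + 37*k^2 - 60*k + 36) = (k - 3)*(k + 4)*(k^3 - 7*k^2 + 16*k - 12) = (k - 3)^2*(k + 4)*(k^2 - 4*k + 4) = (k - 3)^2*(k - 2)*(k + 4)*(k - 2)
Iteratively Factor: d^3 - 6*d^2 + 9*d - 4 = (d - 1)*(d^2 - 5*d + 4) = (d - 4)*(d - 1)*(d - 1)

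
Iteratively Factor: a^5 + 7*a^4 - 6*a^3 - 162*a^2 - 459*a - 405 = (a - 5)*(a^4 + 12*a^3 + 54*a^2 + 108*a + 81) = (a - 5)*(a + 3)*(a^3 + 9*a^2 + 27*a + 27) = (a - 5)*(a + 3)^2*(a^2 + 6*a + 9) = (a - 5)*(a + 3)^3*(a + 3)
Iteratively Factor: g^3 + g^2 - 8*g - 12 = (g + 2)*(g^2 - g - 6) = (g - 3)*(g + 2)*(g + 2)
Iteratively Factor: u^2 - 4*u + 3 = (u - 3)*(u - 1)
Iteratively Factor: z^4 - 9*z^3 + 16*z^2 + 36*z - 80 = (z - 5)*(z^3 - 4*z^2 - 4*z + 16) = (z - 5)*(z - 4)*(z^2 - 4) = (z - 5)*(z - 4)*(z + 2)*(z - 2)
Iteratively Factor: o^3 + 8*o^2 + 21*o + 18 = (o + 3)*(o^2 + 5*o + 6) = (o + 3)^2*(o + 2)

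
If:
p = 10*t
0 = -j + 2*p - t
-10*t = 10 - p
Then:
No Solution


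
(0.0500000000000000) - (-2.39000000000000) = 2.44000000000000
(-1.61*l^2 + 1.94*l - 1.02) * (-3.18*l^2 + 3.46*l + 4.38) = 5.1198*l^4 - 11.7398*l^3 + 2.9042*l^2 + 4.968*l - 4.4676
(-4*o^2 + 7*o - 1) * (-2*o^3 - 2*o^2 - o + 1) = 8*o^5 - 6*o^4 - 8*o^3 - 9*o^2 + 8*o - 1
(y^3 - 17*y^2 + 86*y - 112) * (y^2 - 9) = y^5 - 17*y^4 + 77*y^3 + 41*y^2 - 774*y + 1008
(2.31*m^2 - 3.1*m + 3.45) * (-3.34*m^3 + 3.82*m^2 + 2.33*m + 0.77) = -7.7154*m^5 + 19.1782*m^4 - 17.9827*m^3 + 7.7347*m^2 + 5.6515*m + 2.6565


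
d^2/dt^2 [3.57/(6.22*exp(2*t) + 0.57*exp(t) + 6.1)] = (3.57*(12.44*exp(t) + 0.57)*(24.88*exp(t) + 1.14)*exp(t) - (88.8216*exp(t) + 2.0349)*(6.22*exp(2*t) + 0.57*exp(t) + 6.1))*exp(t)/(6.22*exp(2*t) + 0.57*exp(t) + 6.1)^3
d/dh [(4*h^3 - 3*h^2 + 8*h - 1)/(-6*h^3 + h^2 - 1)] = 2*(-7*h^4 + 48*h^3 - 19*h^2 + 4*h - 4)/(36*h^6 - 12*h^5 + h^4 + 12*h^3 - 2*h^2 + 1)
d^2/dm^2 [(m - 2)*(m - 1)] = 2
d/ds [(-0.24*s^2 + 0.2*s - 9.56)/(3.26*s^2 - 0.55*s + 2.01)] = (-0.52*s^2 + 61.3664*s - 4.856)/(10.6276*s^4 - 3.586*s^3 + 13.4077*s^2 - 2.211*s + 4.0401)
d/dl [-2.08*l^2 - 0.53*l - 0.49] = -4.16*l - 0.53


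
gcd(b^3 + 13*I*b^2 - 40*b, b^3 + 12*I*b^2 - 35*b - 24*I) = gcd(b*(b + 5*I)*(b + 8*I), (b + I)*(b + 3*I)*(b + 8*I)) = b + 8*I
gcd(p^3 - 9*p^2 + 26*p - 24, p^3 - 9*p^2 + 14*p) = p - 2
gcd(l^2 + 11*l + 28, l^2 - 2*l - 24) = l + 4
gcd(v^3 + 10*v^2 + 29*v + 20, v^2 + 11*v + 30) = v + 5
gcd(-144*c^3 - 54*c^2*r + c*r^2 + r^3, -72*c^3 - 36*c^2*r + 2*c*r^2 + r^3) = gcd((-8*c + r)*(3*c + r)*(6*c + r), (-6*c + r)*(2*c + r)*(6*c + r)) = 6*c + r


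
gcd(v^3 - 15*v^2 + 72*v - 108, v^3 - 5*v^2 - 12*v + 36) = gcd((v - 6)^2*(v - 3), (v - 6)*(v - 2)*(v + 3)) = v - 6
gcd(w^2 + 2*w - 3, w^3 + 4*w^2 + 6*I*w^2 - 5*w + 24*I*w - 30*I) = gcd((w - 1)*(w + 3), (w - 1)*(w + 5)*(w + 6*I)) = w - 1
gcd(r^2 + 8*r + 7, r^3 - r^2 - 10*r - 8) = r + 1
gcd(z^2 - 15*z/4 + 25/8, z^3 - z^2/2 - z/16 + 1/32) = 1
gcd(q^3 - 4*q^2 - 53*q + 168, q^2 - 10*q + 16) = q - 8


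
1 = 1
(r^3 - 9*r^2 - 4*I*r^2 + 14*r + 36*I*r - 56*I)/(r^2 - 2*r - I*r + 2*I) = (r^2 - r*(7 + 4*I) + 28*I)/(r - I)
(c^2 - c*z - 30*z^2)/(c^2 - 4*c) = (c^2 - c*z - 30*z^2)/(c*(c - 4))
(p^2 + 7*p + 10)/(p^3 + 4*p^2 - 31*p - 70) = (p + 5)/(p^2 + 2*p - 35)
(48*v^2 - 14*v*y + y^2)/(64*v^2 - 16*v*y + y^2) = (-6*v + y)/(-8*v + y)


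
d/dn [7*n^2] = 14*n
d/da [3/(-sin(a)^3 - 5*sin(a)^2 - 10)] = 3*(3*sin(a) + 10)*sin(a)*cos(a)/(sin(a)^3 + 5*sin(a)^2 + 10)^2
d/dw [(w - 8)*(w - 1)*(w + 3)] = 3*w^2 - 12*w - 19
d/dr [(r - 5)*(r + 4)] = 2*r - 1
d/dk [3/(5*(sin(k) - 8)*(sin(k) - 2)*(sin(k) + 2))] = 3*(-3*sin(k)^2 + 16*sin(k) + 4)*cos(k)/(5*(sin(k) - 8)^2*(sin(k) - 2)^2*(sin(k) + 2)^2)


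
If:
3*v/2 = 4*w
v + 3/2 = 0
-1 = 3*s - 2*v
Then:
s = -4/3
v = -3/2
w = -9/16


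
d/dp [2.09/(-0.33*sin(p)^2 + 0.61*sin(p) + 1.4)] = (1.3794*sin(p) - 1.2749)*cos(p)/(-0.33*sin(p)^2 + 0.61*sin(p) + 1.4)^2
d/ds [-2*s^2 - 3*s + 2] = -4*s - 3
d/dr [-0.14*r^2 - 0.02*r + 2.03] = -0.28*r - 0.02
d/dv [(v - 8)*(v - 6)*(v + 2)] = 3*v^2 - 24*v + 20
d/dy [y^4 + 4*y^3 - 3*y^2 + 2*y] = 4*y^3 + 12*y^2 - 6*y + 2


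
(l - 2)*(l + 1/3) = l^2 - 5*l/3 - 2/3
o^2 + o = o*(o + 1)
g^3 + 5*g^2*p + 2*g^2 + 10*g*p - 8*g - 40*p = (g - 2)*(g + 4)*(g + 5*p)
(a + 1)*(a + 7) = a^2 + 8*a + 7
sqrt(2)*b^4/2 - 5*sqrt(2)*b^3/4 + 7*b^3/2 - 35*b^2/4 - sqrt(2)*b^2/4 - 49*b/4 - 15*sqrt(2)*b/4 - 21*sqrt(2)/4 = (b - 7/2)*(b + 1)*(b + 3*sqrt(2))*(sqrt(2)*b/2 + 1/2)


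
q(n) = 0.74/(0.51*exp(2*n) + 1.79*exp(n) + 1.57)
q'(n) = 0.74*(-1.02*exp(2*n) - 1.79*exp(n))/(0.51*exp(2*n) + 1.79*exp(n) + 1.57)^2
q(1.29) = 0.05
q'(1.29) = -0.07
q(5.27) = 0.00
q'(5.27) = -0.00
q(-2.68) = 0.44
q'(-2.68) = -0.03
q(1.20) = 0.06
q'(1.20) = -0.07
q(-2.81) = 0.44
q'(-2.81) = -0.03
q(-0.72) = 0.29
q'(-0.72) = -0.13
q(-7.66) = 0.47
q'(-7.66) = -0.00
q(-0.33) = 0.24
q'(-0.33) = -0.14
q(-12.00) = 0.47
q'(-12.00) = 0.00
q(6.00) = 0.00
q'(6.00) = 0.00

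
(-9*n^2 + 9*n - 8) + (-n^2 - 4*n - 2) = -10*n^2 + 5*n - 10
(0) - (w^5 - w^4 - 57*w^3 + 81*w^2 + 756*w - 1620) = -w^5 + w^4 + 57*w^3 - 81*w^2 - 756*w + 1620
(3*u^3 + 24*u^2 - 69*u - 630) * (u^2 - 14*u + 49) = 3*u^5 - 18*u^4 - 258*u^3 + 1512*u^2 + 5439*u - 30870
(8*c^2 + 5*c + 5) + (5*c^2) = 13*c^2 + 5*c + 5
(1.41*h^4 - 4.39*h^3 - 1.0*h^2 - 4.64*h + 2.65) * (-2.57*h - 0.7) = -3.6237*h^5 + 10.2953*h^4 + 5.643*h^3 + 12.6248*h^2 - 3.5625*h - 1.855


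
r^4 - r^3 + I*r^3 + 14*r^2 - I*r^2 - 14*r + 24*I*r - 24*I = (r - 1)*(r - 4*I)*(r + 2*I)*(r + 3*I)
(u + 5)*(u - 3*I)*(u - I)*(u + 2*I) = u^4 + 5*u^3 - 2*I*u^3 + 5*u^2 - 10*I*u^2 + 25*u - 6*I*u - 30*I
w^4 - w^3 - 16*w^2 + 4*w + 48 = (w - 4)*(w - 2)*(w + 2)*(w + 3)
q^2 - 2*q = q*(q - 2)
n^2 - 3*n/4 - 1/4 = (n - 1)*(n + 1/4)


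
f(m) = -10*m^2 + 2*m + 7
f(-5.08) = -261.22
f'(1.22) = -22.40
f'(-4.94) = 100.80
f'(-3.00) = 62.00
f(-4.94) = -246.92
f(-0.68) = 1.02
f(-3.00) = -89.00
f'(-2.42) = 50.40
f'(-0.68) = 15.60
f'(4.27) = -83.40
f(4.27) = -166.79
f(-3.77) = -142.67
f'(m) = 2 - 20*m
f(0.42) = 6.08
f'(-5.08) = 103.60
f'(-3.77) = 77.40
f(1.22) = -5.44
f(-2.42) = -56.40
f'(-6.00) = 122.00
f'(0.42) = -6.40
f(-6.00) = -365.00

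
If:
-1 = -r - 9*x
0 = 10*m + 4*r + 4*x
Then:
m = 16*x/5 - 2/5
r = 1 - 9*x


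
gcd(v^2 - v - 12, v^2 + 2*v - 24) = v - 4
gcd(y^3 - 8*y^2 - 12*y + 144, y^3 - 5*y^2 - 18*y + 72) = y^2 - 2*y - 24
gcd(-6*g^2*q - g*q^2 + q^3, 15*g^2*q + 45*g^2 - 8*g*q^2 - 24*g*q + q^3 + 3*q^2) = -3*g + q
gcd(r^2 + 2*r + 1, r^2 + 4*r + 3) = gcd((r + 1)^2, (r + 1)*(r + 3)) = r + 1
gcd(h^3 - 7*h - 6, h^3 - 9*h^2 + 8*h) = 1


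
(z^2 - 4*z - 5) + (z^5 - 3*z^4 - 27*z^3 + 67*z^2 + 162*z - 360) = z^5 - 3*z^4 - 27*z^3 + 68*z^2 + 158*z - 365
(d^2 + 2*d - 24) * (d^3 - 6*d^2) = d^5 - 4*d^4 - 36*d^3 + 144*d^2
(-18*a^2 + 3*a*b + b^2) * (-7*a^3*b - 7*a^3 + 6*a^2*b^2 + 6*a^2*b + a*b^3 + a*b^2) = 126*a^5*b + 126*a^5 - 129*a^4*b^2 - 129*a^4*b - 7*a^3*b^3 - 7*a^3*b^2 + 9*a^2*b^4 + 9*a^2*b^3 + a*b^5 + a*b^4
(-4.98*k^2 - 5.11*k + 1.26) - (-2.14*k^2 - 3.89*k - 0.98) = -2.84*k^2 - 1.22*k + 2.24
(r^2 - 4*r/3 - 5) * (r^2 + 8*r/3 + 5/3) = r^4 + 4*r^3/3 - 62*r^2/9 - 140*r/9 - 25/3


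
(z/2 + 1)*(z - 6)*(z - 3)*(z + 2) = z^4/2 - 5*z^3/2 - 7*z^2 + 18*z + 36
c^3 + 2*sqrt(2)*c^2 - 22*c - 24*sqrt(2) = (c - 3*sqrt(2))*(c + sqrt(2))*(c + 4*sqrt(2))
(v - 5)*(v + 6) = v^2 + v - 30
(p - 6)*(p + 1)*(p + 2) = p^3 - 3*p^2 - 16*p - 12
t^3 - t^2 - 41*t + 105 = (t - 5)*(t - 3)*(t + 7)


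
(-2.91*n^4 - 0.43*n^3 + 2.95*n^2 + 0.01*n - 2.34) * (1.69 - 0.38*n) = 1.1058*n^5 - 4.7545*n^4 - 1.8477*n^3 + 4.9817*n^2 + 0.9061*n - 3.9546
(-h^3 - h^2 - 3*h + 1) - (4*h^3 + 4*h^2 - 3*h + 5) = -5*h^3 - 5*h^2 - 4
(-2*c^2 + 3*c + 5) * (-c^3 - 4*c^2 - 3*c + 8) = 2*c^5 + 5*c^4 - 11*c^3 - 45*c^2 + 9*c + 40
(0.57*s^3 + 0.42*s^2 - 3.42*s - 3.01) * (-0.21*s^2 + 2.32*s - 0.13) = -0.1197*s^5 + 1.2342*s^4 + 1.6185*s^3 - 7.3569*s^2 - 6.5386*s + 0.3913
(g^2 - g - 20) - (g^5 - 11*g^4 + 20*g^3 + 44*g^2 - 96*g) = -g^5 + 11*g^4 - 20*g^3 - 43*g^2 + 95*g - 20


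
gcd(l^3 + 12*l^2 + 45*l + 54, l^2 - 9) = l + 3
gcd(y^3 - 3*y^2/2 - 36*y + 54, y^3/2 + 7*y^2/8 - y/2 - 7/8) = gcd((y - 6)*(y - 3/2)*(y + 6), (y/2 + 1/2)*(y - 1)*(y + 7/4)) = 1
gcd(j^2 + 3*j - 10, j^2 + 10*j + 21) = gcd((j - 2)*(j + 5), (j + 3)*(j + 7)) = 1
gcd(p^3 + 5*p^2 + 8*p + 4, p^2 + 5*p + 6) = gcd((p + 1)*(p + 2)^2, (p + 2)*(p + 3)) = p + 2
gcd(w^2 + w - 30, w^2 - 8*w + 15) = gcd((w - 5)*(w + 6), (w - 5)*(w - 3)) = w - 5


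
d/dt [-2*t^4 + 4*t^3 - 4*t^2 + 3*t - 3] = -8*t^3 + 12*t^2 - 8*t + 3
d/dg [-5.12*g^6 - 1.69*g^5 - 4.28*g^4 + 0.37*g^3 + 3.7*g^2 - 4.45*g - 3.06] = -30.72*g^5 - 8.45*g^4 - 17.12*g^3 + 1.11*g^2 + 7.4*g - 4.45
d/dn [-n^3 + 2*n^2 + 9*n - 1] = -3*n^2 + 4*n + 9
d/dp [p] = 1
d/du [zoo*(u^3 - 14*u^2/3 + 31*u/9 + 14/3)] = zoo*(u^2 + u + 1)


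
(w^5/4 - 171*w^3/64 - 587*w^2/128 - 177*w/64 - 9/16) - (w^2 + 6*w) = w^5/4 - 171*w^3/64 - 715*w^2/128 - 561*w/64 - 9/16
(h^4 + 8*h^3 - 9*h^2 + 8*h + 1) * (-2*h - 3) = -2*h^5 - 19*h^4 - 6*h^3 + 11*h^2 - 26*h - 3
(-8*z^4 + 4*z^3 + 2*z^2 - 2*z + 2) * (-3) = 24*z^4 - 12*z^3 - 6*z^2 + 6*z - 6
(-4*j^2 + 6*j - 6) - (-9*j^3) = 9*j^3 - 4*j^2 + 6*j - 6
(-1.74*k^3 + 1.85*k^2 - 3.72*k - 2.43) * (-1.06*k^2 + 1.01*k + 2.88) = 1.8444*k^5 - 3.7184*k^4 + 0.800500000000001*k^3 + 4.1466*k^2 - 13.1679*k - 6.9984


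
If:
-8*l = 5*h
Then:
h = -8*l/5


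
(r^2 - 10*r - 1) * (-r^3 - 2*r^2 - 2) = -r^5 + 8*r^4 + 21*r^3 + 20*r + 2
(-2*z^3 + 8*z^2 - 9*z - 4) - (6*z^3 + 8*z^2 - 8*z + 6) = -8*z^3 - z - 10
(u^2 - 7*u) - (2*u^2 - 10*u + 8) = -u^2 + 3*u - 8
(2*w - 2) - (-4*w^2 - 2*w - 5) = 4*w^2 + 4*w + 3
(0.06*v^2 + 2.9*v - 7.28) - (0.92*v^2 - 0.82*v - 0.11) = -0.86*v^2 + 3.72*v - 7.17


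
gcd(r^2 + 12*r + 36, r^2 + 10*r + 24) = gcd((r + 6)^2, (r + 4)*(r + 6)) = r + 6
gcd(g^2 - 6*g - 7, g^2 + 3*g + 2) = g + 1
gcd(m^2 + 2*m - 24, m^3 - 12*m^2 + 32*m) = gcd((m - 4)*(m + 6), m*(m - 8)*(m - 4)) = m - 4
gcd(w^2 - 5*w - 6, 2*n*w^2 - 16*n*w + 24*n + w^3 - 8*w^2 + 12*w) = w - 6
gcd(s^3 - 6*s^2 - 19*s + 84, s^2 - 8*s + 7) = s - 7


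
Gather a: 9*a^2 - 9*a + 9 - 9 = 9*a^2 - 9*a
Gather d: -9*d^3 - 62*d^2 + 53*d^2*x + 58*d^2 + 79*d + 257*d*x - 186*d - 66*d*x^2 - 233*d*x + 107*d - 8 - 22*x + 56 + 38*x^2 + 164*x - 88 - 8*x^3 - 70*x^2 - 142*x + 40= -9*d^3 + d^2*(53*x - 4) + d*(-66*x^2 + 24*x) - 8*x^3 - 32*x^2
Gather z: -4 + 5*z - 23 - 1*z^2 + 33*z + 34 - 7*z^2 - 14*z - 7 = -8*z^2 + 24*z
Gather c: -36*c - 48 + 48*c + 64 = 12*c + 16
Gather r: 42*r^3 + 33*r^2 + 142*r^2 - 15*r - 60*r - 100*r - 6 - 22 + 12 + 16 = 42*r^3 + 175*r^2 - 175*r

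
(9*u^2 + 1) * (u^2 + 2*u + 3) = 9*u^4 + 18*u^3 + 28*u^2 + 2*u + 3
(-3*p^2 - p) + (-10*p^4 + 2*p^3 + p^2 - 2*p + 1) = -10*p^4 + 2*p^3 - 2*p^2 - 3*p + 1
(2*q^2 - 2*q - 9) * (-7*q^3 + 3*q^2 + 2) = -14*q^5 + 20*q^4 + 57*q^3 - 23*q^2 - 4*q - 18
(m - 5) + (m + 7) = 2*m + 2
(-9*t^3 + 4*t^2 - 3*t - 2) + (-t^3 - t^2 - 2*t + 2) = -10*t^3 + 3*t^2 - 5*t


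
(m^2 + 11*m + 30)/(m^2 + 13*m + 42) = (m + 5)/(m + 7)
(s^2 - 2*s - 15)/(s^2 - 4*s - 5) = (s + 3)/(s + 1)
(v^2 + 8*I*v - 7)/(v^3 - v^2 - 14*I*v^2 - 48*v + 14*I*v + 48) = (v^2 + 8*I*v - 7)/(v^3 + v^2*(-1 - 14*I) + v*(-48 + 14*I) + 48)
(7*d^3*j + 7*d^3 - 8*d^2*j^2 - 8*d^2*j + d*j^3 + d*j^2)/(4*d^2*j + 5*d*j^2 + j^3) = d*(7*d^2*j + 7*d^2 - 8*d*j^2 - 8*d*j + j^3 + j^2)/(j*(4*d^2 + 5*d*j + j^2))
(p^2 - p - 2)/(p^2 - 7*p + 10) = (p + 1)/(p - 5)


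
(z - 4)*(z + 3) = z^2 - z - 12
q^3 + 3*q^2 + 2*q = q*(q + 1)*(q + 2)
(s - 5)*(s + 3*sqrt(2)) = s^2 - 5*s + 3*sqrt(2)*s - 15*sqrt(2)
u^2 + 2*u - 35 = (u - 5)*(u + 7)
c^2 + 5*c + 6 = (c + 2)*(c + 3)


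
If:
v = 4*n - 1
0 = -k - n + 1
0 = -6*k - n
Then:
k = -1/5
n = 6/5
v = 19/5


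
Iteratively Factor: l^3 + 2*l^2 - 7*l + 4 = (l + 4)*(l^2 - 2*l + 1) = (l - 1)*(l + 4)*(l - 1)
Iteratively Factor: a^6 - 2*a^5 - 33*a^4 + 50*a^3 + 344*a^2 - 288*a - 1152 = (a - 3)*(a^5 + a^4 - 30*a^3 - 40*a^2 + 224*a + 384) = (a - 3)*(a + 2)*(a^4 - a^3 - 28*a^2 + 16*a + 192) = (a - 4)*(a - 3)*(a + 2)*(a^3 + 3*a^2 - 16*a - 48) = (a - 4)*(a - 3)*(a + 2)*(a + 3)*(a^2 - 16) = (a - 4)^2*(a - 3)*(a + 2)*(a + 3)*(a + 4)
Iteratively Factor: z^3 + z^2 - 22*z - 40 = (z - 5)*(z^2 + 6*z + 8) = (z - 5)*(z + 4)*(z + 2)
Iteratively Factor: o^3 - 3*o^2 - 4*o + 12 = (o + 2)*(o^2 - 5*o + 6) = (o - 2)*(o + 2)*(o - 3)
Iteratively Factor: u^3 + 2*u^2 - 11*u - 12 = (u + 1)*(u^2 + u - 12) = (u + 1)*(u + 4)*(u - 3)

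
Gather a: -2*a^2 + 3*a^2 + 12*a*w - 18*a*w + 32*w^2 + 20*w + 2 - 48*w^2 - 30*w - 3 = a^2 - 6*a*w - 16*w^2 - 10*w - 1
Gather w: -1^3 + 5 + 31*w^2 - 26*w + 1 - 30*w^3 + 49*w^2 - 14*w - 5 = -30*w^3 + 80*w^2 - 40*w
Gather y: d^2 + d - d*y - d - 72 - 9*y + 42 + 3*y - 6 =d^2 + y*(-d - 6) - 36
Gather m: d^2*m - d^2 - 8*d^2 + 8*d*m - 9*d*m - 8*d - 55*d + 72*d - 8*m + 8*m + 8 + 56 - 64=-9*d^2 + 9*d + m*(d^2 - d)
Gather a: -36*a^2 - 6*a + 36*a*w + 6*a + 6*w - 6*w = -36*a^2 + 36*a*w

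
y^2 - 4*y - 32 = (y - 8)*(y + 4)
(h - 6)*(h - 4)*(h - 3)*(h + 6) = h^4 - 7*h^3 - 24*h^2 + 252*h - 432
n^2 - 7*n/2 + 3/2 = (n - 3)*(n - 1/2)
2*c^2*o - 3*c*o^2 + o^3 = o*(-2*c + o)*(-c + o)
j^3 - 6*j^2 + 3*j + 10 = (j - 5)*(j - 2)*(j + 1)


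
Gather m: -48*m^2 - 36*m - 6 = -48*m^2 - 36*m - 6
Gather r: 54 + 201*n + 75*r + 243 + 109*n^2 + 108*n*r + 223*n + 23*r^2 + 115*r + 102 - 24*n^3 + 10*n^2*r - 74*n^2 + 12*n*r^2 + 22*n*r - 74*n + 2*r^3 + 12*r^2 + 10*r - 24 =-24*n^3 + 35*n^2 + 350*n + 2*r^3 + r^2*(12*n + 35) + r*(10*n^2 + 130*n + 200) + 375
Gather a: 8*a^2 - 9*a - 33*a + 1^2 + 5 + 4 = 8*a^2 - 42*a + 10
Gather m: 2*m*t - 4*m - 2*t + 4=m*(2*t - 4) - 2*t + 4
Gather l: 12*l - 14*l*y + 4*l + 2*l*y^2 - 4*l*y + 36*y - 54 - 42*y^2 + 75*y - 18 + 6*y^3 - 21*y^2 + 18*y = l*(2*y^2 - 18*y + 16) + 6*y^3 - 63*y^2 + 129*y - 72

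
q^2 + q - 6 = (q - 2)*(q + 3)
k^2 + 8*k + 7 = (k + 1)*(k + 7)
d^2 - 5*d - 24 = (d - 8)*(d + 3)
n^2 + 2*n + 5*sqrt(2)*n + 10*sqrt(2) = (n + 2)*(n + 5*sqrt(2))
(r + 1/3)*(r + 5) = r^2 + 16*r/3 + 5/3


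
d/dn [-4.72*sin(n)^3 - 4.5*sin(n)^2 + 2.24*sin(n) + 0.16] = (-14.16*sin(n)^2 - 9.0*sin(n) + 2.24)*cos(n)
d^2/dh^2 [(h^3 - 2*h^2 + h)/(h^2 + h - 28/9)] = 72*(144*h^3 - 567*h^2 + 777*h - 329)/(729*h^6 + 2187*h^5 - 4617*h^4 - 12879*h^3 + 14364*h^2 + 21168*h - 21952)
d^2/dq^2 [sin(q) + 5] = -sin(q)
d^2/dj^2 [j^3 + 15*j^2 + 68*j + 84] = 6*j + 30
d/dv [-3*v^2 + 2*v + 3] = 2 - 6*v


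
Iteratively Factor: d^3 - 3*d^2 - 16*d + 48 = (d - 4)*(d^2 + d - 12) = (d - 4)*(d - 3)*(d + 4)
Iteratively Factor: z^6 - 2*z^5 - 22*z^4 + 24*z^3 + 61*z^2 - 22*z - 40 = (z + 1)*(z^5 - 3*z^4 - 19*z^3 + 43*z^2 + 18*z - 40) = (z + 1)^2*(z^4 - 4*z^3 - 15*z^2 + 58*z - 40) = (z - 5)*(z + 1)^2*(z^3 + z^2 - 10*z + 8) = (z - 5)*(z + 1)^2*(z + 4)*(z^2 - 3*z + 2) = (z - 5)*(z - 2)*(z + 1)^2*(z + 4)*(z - 1)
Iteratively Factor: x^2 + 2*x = (x + 2)*(x)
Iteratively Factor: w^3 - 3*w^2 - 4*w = (w)*(w^2 - 3*w - 4) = w*(w - 4)*(w + 1)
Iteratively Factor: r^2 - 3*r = (r)*(r - 3)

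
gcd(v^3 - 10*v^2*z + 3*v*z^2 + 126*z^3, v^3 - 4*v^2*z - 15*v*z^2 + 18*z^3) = -v^2 + 3*v*z + 18*z^2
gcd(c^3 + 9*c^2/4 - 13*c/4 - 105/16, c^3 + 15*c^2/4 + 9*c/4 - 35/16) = c + 5/2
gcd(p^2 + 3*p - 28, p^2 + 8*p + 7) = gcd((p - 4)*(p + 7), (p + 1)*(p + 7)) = p + 7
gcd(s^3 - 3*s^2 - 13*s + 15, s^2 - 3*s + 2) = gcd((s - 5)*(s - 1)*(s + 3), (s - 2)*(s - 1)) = s - 1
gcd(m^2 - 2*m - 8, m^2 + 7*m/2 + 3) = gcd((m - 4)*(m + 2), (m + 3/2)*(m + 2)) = m + 2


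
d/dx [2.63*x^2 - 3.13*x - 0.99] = 5.26*x - 3.13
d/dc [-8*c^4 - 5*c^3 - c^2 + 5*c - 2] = -32*c^3 - 15*c^2 - 2*c + 5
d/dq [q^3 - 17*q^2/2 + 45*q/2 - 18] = 3*q^2 - 17*q + 45/2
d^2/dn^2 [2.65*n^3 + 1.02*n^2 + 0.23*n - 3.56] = 15.9*n + 2.04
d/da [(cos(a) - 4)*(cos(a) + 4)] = -sin(2*a)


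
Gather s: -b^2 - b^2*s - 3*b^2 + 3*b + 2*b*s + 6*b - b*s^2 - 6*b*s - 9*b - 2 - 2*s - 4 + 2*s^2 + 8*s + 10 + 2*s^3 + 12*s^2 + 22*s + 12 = -4*b^2 + 2*s^3 + s^2*(14 - b) + s*(-b^2 - 4*b + 28) + 16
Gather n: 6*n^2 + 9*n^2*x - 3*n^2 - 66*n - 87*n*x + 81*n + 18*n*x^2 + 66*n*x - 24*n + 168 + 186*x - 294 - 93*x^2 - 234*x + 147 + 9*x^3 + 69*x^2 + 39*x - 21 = n^2*(9*x + 3) + n*(18*x^2 - 21*x - 9) + 9*x^3 - 24*x^2 - 9*x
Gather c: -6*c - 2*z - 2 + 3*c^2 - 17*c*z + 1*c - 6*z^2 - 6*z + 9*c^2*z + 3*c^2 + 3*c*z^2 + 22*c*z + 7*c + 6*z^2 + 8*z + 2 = c^2*(9*z + 6) + c*(3*z^2 + 5*z + 2)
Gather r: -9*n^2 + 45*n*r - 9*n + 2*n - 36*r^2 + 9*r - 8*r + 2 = -9*n^2 - 7*n - 36*r^2 + r*(45*n + 1) + 2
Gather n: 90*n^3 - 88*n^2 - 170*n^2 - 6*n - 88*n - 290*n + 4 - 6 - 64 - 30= 90*n^3 - 258*n^2 - 384*n - 96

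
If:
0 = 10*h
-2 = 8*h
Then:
No Solution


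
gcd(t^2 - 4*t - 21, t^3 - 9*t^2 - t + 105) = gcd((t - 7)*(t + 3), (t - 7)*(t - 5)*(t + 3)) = t^2 - 4*t - 21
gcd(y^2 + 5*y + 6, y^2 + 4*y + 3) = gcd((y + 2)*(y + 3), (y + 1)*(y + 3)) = y + 3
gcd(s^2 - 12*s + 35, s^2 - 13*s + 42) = s - 7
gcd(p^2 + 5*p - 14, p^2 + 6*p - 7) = p + 7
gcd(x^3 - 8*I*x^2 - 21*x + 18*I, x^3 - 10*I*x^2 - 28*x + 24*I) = x - 2*I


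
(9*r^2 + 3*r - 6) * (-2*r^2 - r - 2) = -18*r^4 - 15*r^3 - 9*r^2 + 12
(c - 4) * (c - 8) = c^2 - 12*c + 32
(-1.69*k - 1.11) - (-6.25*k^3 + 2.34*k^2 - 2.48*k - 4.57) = 6.25*k^3 - 2.34*k^2 + 0.79*k + 3.46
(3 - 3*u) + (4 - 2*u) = 7 - 5*u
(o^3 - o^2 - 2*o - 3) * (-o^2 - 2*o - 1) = -o^5 - o^4 + 3*o^3 + 8*o^2 + 8*o + 3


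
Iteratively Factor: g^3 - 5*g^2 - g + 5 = (g - 5)*(g^2 - 1) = (g - 5)*(g + 1)*(g - 1)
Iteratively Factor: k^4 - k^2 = (k + 1)*(k^3 - k^2) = k*(k + 1)*(k^2 - k) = k^2*(k + 1)*(k - 1)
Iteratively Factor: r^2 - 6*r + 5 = (r - 5)*(r - 1)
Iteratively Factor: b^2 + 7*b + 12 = (b + 3)*(b + 4)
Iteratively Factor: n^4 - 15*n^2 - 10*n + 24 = (n + 3)*(n^3 - 3*n^2 - 6*n + 8) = (n - 4)*(n + 3)*(n^2 + n - 2) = (n - 4)*(n - 1)*(n + 3)*(n + 2)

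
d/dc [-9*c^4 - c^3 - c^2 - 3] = c*(-36*c^2 - 3*c - 2)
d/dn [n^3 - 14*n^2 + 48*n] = 3*n^2 - 28*n + 48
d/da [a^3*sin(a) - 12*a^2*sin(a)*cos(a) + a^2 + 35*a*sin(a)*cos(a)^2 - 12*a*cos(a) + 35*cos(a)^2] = a^3*cos(a) + 3*a^2*sin(a) - 12*a^2*cos(2*a) + 12*a*sin(a) - 12*a*sin(2*a) + 35*a*cos(a)/4 + 105*a*cos(3*a)/4 + 2*a + 35*sin(a)/4 - 35*sin(2*a) + 35*sin(3*a)/4 - 12*cos(a)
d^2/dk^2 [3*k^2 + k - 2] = 6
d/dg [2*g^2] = 4*g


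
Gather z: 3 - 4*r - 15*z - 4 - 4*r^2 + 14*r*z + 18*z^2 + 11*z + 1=-4*r^2 - 4*r + 18*z^2 + z*(14*r - 4)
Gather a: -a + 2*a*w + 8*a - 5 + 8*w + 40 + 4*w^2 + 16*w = a*(2*w + 7) + 4*w^2 + 24*w + 35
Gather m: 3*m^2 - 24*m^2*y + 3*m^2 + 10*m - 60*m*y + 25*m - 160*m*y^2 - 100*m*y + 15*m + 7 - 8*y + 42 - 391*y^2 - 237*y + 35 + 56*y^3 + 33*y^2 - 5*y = m^2*(6 - 24*y) + m*(-160*y^2 - 160*y + 50) + 56*y^3 - 358*y^2 - 250*y + 84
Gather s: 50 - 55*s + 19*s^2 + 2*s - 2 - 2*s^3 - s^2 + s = -2*s^3 + 18*s^2 - 52*s + 48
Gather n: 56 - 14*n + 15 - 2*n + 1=72 - 16*n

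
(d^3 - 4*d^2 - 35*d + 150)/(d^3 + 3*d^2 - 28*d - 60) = (d - 5)/(d + 2)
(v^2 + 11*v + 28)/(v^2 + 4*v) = (v + 7)/v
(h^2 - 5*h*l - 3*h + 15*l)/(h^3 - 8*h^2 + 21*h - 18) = (h - 5*l)/(h^2 - 5*h + 6)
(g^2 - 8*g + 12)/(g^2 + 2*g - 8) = (g - 6)/(g + 4)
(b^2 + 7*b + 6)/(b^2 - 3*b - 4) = (b + 6)/(b - 4)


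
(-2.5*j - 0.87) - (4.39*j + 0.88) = -6.89*j - 1.75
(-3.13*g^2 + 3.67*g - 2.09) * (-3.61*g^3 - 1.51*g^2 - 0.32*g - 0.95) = 11.2993*g^5 - 8.5224*g^4 + 3.0048*g^3 + 4.955*g^2 - 2.8177*g + 1.9855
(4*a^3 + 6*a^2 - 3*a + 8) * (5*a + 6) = 20*a^4 + 54*a^3 + 21*a^2 + 22*a + 48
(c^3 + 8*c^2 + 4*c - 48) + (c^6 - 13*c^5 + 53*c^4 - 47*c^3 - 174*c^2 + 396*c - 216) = c^6 - 13*c^5 + 53*c^4 - 46*c^3 - 166*c^2 + 400*c - 264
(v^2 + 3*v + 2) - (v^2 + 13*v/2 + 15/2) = -7*v/2 - 11/2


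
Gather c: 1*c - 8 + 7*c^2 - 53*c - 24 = 7*c^2 - 52*c - 32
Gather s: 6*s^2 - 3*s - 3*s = 6*s^2 - 6*s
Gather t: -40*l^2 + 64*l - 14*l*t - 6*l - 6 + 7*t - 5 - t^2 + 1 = -40*l^2 + 58*l - t^2 + t*(7 - 14*l) - 10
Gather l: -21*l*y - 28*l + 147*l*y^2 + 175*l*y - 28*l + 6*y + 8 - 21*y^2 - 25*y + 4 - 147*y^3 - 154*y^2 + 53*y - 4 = l*(147*y^2 + 154*y - 56) - 147*y^3 - 175*y^2 + 34*y + 8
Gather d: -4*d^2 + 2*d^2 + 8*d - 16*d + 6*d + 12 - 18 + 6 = -2*d^2 - 2*d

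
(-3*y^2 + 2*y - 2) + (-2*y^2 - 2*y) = -5*y^2 - 2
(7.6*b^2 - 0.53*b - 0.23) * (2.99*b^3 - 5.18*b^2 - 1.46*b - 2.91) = 22.724*b^5 - 40.9527*b^4 - 9.0383*b^3 - 20.1508*b^2 + 1.8781*b + 0.6693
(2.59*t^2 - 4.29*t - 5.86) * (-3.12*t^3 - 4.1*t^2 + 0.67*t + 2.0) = -8.0808*t^5 + 2.7658*t^4 + 37.6075*t^3 + 26.3317*t^2 - 12.5062*t - 11.72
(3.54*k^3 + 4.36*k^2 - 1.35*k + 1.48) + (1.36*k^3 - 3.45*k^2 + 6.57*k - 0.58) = 4.9*k^3 + 0.91*k^2 + 5.22*k + 0.9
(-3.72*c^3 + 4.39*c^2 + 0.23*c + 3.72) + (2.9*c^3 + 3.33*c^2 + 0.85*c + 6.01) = -0.82*c^3 + 7.72*c^2 + 1.08*c + 9.73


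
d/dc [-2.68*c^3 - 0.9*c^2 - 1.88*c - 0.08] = -8.04*c^2 - 1.8*c - 1.88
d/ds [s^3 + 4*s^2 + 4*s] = 3*s^2 + 8*s + 4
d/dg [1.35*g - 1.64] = 1.35000000000000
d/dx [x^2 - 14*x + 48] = 2*x - 14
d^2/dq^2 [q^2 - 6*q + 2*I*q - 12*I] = 2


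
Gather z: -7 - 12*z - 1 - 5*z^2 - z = -5*z^2 - 13*z - 8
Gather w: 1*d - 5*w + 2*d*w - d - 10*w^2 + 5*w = 2*d*w - 10*w^2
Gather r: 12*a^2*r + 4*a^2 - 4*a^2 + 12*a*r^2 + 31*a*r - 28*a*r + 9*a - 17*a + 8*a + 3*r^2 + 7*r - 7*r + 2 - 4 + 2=r^2*(12*a + 3) + r*(12*a^2 + 3*a)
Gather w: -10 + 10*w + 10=10*w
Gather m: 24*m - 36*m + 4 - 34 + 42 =12 - 12*m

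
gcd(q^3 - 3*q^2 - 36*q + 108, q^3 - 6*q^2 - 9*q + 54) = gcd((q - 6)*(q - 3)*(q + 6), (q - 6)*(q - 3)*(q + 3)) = q^2 - 9*q + 18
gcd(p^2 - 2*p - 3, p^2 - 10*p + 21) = p - 3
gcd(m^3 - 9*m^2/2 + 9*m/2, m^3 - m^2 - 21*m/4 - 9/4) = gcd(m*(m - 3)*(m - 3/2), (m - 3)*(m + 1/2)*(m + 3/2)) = m - 3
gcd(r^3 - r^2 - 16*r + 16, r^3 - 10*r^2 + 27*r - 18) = r - 1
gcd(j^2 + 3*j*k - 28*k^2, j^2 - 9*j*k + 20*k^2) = j - 4*k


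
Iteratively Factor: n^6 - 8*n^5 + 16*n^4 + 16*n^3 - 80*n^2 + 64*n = (n)*(n^5 - 8*n^4 + 16*n^3 + 16*n^2 - 80*n + 64) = n*(n - 2)*(n^4 - 6*n^3 + 4*n^2 + 24*n - 32) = n*(n - 2)^2*(n^3 - 4*n^2 - 4*n + 16) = n*(n - 2)^3*(n^2 - 2*n - 8) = n*(n - 4)*(n - 2)^3*(n + 2)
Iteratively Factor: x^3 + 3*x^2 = (x)*(x^2 + 3*x) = x^2*(x + 3)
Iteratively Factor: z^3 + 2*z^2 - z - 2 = (z + 2)*(z^2 - 1) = (z + 1)*(z + 2)*(z - 1)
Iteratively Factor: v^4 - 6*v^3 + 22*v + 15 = (v - 3)*(v^3 - 3*v^2 - 9*v - 5) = (v - 5)*(v - 3)*(v^2 + 2*v + 1) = (v - 5)*(v - 3)*(v + 1)*(v + 1)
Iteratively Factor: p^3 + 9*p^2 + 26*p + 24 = (p + 4)*(p^2 + 5*p + 6) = (p + 2)*(p + 4)*(p + 3)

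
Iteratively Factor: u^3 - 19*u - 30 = (u - 5)*(u^2 + 5*u + 6) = (u - 5)*(u + 2)*(u + 3)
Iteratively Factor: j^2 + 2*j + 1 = (j + 1)*(j + 1)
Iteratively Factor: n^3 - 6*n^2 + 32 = (n - 4)*(n^2 - 2*n - 8) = (n - 4)^2*(n + 2)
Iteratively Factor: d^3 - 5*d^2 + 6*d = (d)*(d^2 - 5*d + 6) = d*(d - 3)*(d - 2)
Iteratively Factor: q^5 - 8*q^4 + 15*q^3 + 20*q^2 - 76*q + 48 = (q - 3)*(q^4 - 5*q^3 + 20*q - 16) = (q - 3)*(q - 2)*(q^3 - 3*q^2 - 6*q + 8) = (q - 4)*(q - 3)*(q - 2)*(q^2 + q - 2) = (q - 4)*(q - 3)*(q - 2)*(q - 1)*(q + 2)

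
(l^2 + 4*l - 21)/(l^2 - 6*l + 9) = (l + 7)/(l - 3)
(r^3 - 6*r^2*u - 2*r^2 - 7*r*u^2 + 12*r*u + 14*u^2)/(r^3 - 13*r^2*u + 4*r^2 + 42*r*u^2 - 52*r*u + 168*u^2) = (r^2 + r*u - 2*r - 2*u)/(r^2 - 6*r*u + 4*r - 24*u)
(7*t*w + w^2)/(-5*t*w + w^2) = (-7*t - w)/(5*t - w)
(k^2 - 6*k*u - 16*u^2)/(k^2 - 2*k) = (k^2 - 6*k*u - 16*u^2)/(k*(k - 2))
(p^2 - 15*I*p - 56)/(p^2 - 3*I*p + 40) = (p - 7*I)/(p + 5*I)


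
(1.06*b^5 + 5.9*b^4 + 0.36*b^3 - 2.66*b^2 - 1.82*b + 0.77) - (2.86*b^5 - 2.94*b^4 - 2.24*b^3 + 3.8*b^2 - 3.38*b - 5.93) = -1.8*b^5 + 8.84*b^4 + 2.6*b^3 - 6.46*b^2 + 1.56*b + 6.7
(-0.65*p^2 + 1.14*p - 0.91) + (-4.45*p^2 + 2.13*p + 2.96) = -5.1*p^2 + 3.27*p + 2.05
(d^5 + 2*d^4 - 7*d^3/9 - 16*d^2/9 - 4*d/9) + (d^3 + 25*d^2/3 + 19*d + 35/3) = d^5 + 2*d^4 + 2*d^3/9 + 59*d^2/9 + 167*d/9 + 35/3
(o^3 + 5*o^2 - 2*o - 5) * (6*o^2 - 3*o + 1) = 6*o^5 + 27*o^4 - 26*o^3 - 19*o^2 + 13*o - 5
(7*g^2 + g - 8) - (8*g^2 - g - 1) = -g^2 + 2*g - 7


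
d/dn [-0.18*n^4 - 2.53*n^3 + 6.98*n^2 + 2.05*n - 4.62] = -0.72*n^3 - 7.59*n^2 + 13.96*n + 2.05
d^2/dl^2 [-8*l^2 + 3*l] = -16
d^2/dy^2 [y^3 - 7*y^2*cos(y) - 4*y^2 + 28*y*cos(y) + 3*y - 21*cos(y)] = 7*y^2*cos(y) - 28*sqrt(2)*y*cos(y + pi/4) + 6*y - 56*sin(y) + 7*cos(y) - 8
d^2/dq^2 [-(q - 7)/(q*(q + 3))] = 2*(-q^3 + 21*q^2 + 63*q + 63)/(q^3*(q^3 + 9*q^2 + 27*q + 27))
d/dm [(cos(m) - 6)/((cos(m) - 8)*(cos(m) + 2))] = (cos(m)^2 - 12*cos(m) + 52)*sin(m)/((cos(m) - 8)^2*(cos(m) + 2)^2)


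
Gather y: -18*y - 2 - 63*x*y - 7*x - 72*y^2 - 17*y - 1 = -7*x - 72*y^2 + y*(-63*x - 35) - 3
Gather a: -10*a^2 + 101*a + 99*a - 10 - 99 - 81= -10*a^2 + 200*a - 190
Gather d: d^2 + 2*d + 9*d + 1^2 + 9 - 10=d^2 + 11*d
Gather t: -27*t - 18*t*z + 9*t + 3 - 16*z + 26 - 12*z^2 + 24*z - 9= t*(-18*z - 18) - 12*z^2 + 8*z + 20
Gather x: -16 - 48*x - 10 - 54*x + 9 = -102*x - 17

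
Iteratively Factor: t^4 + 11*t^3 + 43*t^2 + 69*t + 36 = (t + 1)*(t^3 + 10*t^2 + 33*t + 36) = (t + 1)*(t + 3)*(t^2 + 7*t + 12) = (t + 1)*(t + 3)*(t + 4)*(t + 3)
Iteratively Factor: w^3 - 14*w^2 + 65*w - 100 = (w - 4)*(w^2 - 10*w + 25) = (w - 5)*(w - 4)*(w - 5)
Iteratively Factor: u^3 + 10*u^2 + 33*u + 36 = (u + 4)*(u^2 + 6*u + 9) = (u + 3)*(u + 4)*(u + 3)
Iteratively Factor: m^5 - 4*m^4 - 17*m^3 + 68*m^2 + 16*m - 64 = (m - 4)*(m^4 - 17*m^2 + 16) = (m - 4)^2*(m^3 + 4*m^2 - m - 4) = (m - 4)^2*(m - 1)*(m^2 + 5*m + 4) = (m - 4)^2*(m - 1)*(m + 4)*(m + 1)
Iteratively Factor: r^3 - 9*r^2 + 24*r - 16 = (r - 1)*(r^2 - 8*r + 16) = (r - 4)*(r - 1)*(r - 4)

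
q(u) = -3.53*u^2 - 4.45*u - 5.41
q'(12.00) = -89.17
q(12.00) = -567.13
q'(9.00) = -67.99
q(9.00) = -331.39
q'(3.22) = -27.18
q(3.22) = -56.34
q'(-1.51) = 6.21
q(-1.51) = -6.74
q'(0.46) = -7.70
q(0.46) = -8.20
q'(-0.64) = 0.07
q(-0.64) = -4.01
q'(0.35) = -6.92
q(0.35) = -7.40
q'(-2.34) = 12.07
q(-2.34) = -14.33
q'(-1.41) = 5.50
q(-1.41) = -6.15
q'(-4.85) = 29.79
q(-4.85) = -66.86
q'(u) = -7.06*u - 4.45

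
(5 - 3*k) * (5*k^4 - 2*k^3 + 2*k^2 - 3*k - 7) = -15*k^5 + 31*k^4 - 16*k^3 + 19*k^2 + 6*k - 35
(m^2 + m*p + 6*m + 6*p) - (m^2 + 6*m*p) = -5*m*p + 6*m + 6*p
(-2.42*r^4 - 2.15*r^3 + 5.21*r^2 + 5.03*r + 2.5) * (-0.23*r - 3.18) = 0.5566*r^5 + 8.1901*r^4 + 5.6387*r^3 - 17.7247*r^2 - 16.5704*r - 7.95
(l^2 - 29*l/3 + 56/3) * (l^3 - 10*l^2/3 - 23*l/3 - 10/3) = l^5 - 13*l^4 + 389*l^3/9 + 77*l^2/9 - 998*l/9 - 560/9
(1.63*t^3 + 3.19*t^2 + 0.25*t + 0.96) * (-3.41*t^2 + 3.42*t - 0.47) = -5.5583*t^5 - 5.3033*t^4 + 9.2912*t^3 - 3.9179*t^2 + 3.1657*t - 0.4512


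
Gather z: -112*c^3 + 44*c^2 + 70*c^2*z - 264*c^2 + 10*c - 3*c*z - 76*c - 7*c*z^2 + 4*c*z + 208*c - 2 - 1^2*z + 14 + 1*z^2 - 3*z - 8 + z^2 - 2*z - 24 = -112*c^3 - 220*c^2 + 142*c + z^2*(2 - 7*c) + z*(70*c^2 + c - 6) - 20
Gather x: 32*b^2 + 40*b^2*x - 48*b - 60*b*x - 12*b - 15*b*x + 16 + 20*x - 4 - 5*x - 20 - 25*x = 32*b^2 - 60*b + x*(40*b^2 - 75*b - 10) - 8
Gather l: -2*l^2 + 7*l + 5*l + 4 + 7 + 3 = -2*l^2 + 12*l + 14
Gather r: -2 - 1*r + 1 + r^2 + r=r^2 - 1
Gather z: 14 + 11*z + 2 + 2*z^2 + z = 2*z^2 + 12*z + 16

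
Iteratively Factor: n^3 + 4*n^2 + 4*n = (n)*(n^2 + 4*n + 4) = n*(n + 2)*(n + 2)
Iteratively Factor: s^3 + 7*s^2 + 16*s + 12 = (s + 3)*(s^2 + 4*s + 4) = (s + 2)*(s + 3)*(s + 2)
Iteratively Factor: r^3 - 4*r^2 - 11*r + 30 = (r - 5)*(r^2 + r - 6) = (r - 5)*(r - 2)*(r + 3)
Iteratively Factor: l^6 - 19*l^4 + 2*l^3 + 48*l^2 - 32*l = (l - 4)*(l^5 + 4*l^4 - 3*l^3 - 10*l^2 + 8*l) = (l - 4)*(l - 1)*(l^4 + 5*l^3 + 2*l^2 - 8*l) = (l - 4)*(l - 1)*(l + 4)*(l^3 + l^2 - 2*l) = l*(l - 4)*(l - 1)*(l + 4)*(l^2 + l - 2) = l*(l - 4)*(l - 1)^2*(l + 4)*(l + 2)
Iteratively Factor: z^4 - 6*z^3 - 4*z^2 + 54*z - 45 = (z - 1)*(z^3 - 5*z^2 - 9*z + 45) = (z - 3)*(z - 1)*(z^2 - 2*z - 15) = (z - 5)*(z - 3)*(z - 1)*(z + 3)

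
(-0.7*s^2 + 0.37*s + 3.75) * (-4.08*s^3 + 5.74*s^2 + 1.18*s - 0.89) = 2.856*s^5 - 5.5276*s^4 - 14.0022*s^3 + 22.5846*s^2 + 4.0957*s - 3.3375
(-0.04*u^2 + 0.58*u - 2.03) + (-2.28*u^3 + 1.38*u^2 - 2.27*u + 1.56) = -2.28*u^3 + 1.34*u^2 - 1.69*u - 0.47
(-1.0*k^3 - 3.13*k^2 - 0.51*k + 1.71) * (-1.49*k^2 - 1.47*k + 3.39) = 1.49*k^5 + 6.1337*k^4 + 1.971*k^3 - 12.4089*k^2 - 4.2426*k + 5.7969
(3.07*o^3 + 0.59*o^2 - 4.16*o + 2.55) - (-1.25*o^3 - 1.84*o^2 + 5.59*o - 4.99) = 4.32*o^3 + 2.43*o^2 - 9.75*o + 7.54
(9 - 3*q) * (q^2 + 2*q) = -3*q^3 + 3*q^2 + 18*q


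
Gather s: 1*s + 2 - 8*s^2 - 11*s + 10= -8*s^2 - 10*s + 12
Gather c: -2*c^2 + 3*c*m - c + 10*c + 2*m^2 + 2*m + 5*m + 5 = -2*c^2 + c*(3*m + 9) + 2*m^2 + 7*m + 5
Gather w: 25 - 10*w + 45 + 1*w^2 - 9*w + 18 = w^2 - 19*w + 88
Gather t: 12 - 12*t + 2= 14 - 12*t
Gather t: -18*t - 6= -18*t - 6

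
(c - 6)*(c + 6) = c^2 - 36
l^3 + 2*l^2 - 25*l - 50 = (l - 5)*(l + 2)*(l + 5)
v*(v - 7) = v^2 - 7*v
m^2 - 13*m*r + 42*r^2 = (m - 7*r)*(m - 6*r)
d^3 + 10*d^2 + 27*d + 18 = (d + 1)*(d + 3)*(d + 6)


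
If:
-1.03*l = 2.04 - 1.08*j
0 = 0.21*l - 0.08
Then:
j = 2.25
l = 0.38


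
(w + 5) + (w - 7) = 2*w - 2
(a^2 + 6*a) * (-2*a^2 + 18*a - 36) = -2*a^4 + 6*a^3 + 72*a^2 - 216*a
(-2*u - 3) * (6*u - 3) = -12*u^2 - 12*u + 9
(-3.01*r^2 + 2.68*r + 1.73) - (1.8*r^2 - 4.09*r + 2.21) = -4.81*r^2 + 6.77*r - 0.48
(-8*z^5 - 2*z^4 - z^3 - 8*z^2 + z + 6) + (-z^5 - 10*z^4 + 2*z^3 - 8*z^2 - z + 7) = -9*z^5 - 12*z^4 + z^3 - 16*z^2 + 13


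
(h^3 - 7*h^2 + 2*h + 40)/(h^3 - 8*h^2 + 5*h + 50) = (h - 4)/(h - 5)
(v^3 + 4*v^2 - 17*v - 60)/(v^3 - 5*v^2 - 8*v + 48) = (v + 5)/(v - 4)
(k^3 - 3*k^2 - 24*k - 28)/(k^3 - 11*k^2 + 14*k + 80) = (k^2 - 5*k - 14)/(k^2 - 13*k + 40)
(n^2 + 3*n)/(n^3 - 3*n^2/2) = 2*(n + 3)/(n*(2*n - 3))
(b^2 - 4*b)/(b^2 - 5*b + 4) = b/(b - 1)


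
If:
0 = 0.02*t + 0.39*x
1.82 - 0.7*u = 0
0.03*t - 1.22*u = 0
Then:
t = 105.73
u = 2.60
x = -5.42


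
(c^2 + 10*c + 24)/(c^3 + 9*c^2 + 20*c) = (c + 6)/(c*(c + 5))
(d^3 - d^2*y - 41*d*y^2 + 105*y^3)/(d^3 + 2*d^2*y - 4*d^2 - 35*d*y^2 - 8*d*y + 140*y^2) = (d - 3*y)/(d - 4)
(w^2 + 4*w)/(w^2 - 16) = w/(w - 4)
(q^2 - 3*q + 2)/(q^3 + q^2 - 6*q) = (q - 1)/(q*(q + 3))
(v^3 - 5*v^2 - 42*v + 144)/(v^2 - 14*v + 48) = (v^2 + 3*v - 18)/(v - 6)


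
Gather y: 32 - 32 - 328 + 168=-160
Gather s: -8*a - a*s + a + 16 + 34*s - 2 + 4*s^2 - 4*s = -7*a + 4*s^2 + s*(30 - a) + 14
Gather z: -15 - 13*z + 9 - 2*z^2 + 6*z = -2*z^2 - 7*z - 6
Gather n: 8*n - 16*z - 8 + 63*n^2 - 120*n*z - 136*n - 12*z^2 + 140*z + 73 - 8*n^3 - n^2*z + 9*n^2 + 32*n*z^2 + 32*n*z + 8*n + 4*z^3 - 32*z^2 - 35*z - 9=-8*n^3 + n^2*(72 - z) + n*(32*z^2 - 88*z - 120) + 4*z^3 - 44*z^2 + 89*z + 56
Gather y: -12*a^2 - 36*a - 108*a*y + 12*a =-12*a^2 - 108*a*y - 24*a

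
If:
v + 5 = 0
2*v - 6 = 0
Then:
No Solution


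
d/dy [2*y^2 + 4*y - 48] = 4*y + 4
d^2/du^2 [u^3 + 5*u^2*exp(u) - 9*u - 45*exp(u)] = 5*u^2*exp(u) + 20*u*exp(u) + 6*u - 35*exp(u)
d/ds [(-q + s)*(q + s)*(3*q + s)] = -q^2 + 6*q*s + 3*s^2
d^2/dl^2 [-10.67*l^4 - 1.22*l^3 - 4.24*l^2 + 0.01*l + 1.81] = -128.04*l^2 - 7.32*l - 8.48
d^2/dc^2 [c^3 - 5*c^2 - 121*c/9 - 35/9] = 6*c - 10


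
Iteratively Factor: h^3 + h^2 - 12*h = (h - 3)*(h^2 + 4*h) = (h - 3)*(h + 4)*(h)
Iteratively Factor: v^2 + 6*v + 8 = (v + 2)*(v + 4)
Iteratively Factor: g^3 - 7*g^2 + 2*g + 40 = (g - 4)*(g^2 - 3*g - 10) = (g - 5)*(g - 4)*(g + 2)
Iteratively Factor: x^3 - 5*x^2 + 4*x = (x - 1)*(x^2 - 4*x) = (x - 4)*(x - 1)*(x)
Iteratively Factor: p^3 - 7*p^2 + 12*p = (p)*(p^2 - 7*p + 12) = p*(p - 3)*(p - 4)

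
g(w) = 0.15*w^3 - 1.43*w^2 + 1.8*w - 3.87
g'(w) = 0.45*w^2 - 2.86*w + 1.8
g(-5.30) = -75.91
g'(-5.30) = 29.60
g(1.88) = -4.54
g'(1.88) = -1.99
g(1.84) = -4.46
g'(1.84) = -1.94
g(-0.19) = -4.26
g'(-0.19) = 2.36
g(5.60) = -12.29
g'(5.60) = -0.10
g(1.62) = -4.07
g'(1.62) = -1.65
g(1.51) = -3.90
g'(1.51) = -1.49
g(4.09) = -10.17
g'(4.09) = -2.37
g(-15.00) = -858.87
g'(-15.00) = 145.95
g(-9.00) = -245.25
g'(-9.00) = 63.99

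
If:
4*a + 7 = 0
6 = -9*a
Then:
No Solution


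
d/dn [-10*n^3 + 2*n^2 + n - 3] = -30*n^2 + 4*n + 1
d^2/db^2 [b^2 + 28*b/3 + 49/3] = 2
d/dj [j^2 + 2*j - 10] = 2*j + 2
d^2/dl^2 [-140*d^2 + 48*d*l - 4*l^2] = -8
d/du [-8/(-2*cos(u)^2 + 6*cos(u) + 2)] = 4*(2*cos(u) - 3)*sin(u)/(sin(u)^2 + 3*cos(u))^2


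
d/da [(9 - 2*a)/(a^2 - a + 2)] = (-2*a^2 + 2*a + (2*a - 9)*(2*a - 1) - 4)/(a^2 - a + 2)^2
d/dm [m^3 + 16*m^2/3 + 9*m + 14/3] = 3*m^2 + 32*m/3 + 9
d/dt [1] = 0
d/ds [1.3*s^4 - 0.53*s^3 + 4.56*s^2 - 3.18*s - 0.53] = 5.2*s^3 - 1.59*s^2 + 9.12*s - 3.18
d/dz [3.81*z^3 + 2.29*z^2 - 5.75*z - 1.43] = 11.43*z^2 + 4.58*z - 5.75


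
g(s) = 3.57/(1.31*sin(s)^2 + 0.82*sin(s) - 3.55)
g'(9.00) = 0.69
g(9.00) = -1.19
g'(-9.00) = -0.06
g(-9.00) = -0.97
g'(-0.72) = 0.20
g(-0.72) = -1.01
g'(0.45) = -0.73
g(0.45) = -1.21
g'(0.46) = -0.74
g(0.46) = -1.22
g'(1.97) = 1.59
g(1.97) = -2.12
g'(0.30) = -0.53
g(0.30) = -1.12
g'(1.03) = -1.59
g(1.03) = -1.89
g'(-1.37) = 0.13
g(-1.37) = -1.15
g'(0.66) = -1.05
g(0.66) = -1.40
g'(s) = 3.57*(-2.62*sin(s)*cos(s) - 0.82*cos(s))/(1.31*sin(s)^2 + 0.82*sin(s) - 3.55)^2 = -(9.3534*sin(s) + 2.9274)*cos(s)/(1.31*sin(s)^2 + 0.82*sin(s) - 3.55)^2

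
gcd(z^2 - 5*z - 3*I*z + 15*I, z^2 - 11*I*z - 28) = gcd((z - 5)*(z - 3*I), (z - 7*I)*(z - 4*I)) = 1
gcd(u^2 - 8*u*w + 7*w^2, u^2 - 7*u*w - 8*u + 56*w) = u - 7*w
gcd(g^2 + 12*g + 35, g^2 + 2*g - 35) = g + 7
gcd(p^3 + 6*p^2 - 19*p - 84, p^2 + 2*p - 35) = p + 7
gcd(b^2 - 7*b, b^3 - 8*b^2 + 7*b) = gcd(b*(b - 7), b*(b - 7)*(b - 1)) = b^2 - 7*b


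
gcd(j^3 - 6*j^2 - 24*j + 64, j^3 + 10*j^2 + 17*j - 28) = j + 4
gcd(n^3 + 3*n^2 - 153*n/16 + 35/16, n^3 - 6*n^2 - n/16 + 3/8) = n - 1/4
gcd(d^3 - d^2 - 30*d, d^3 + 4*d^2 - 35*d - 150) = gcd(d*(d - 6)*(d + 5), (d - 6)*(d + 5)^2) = d^2 - d - 30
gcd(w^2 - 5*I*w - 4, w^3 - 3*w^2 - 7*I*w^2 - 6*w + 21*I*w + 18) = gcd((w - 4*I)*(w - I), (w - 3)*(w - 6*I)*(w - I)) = w - I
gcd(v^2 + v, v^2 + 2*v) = v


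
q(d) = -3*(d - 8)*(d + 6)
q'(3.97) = -17.82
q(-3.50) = 86.25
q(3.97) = 120.54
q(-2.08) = 118.54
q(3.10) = 133.77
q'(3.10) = -12.60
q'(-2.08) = 18.48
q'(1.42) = -2.52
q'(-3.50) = 27.00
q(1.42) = 146.47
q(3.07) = 134.15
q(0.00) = 144.00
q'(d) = 6 - 6*d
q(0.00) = 144.00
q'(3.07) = -12.42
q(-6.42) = -18.17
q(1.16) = 146.92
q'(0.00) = 6.00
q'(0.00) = 6.00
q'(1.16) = -0.96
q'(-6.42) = 44.52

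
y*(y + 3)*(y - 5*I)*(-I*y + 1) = -I*y^4 - 4*y^3 - 3*I*y^3 - 12*y^2 - 5*I*y^2 - 15*I*y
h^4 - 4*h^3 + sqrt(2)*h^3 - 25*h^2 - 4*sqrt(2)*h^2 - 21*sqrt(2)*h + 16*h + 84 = (h - 7)*(h + 3)*(h - sqrt(2))*(h + 2*sqrt(2))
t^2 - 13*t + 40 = (t - 8)*(t - 5)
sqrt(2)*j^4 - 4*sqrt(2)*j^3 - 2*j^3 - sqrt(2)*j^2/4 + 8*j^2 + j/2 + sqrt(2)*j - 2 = (j - 4)*(j - 1/2)*(j - sqrt(2))*(sqrt(2)*j + sqrt(2)/2)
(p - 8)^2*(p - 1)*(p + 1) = p^4 - 16*p^3 + 63*p^2 + 16*p - 64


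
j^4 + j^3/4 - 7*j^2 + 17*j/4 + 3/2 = (j - 2)*(j - 1)*(j + 1/4)*(j + 3)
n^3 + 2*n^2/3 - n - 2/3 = (n - 1)*(n + 2/3)*(n + 1)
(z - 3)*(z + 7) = z^2 + 4*z - 21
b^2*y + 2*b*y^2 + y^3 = y*(b + y)^2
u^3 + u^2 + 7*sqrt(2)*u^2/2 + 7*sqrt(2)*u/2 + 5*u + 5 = (u + 1)*(u + sqrt(2))*(u + 5*sqrt(2)/2)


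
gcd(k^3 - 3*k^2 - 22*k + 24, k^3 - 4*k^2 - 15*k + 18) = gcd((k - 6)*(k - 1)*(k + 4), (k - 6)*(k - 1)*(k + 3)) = k^2 - 7*k + 6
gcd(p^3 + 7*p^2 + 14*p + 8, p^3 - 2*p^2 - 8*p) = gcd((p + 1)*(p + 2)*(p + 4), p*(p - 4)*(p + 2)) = p + 2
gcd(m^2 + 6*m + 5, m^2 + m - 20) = m + 5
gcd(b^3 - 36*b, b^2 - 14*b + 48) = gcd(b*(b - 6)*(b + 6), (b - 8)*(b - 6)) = b - 6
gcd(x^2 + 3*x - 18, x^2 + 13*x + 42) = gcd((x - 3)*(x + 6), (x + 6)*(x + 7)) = x + 6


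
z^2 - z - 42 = (z - 7)*(z + 6)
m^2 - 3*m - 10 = (m - 5)*(m + 2)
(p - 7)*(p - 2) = p^2 - 9*p + 14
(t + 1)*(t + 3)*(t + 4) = t^3 + 8*t^2 + 19*t + 12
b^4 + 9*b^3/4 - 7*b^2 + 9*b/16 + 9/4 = (b - 3/2)*(b - 3/4)*(b + 1/2)*(b + 4)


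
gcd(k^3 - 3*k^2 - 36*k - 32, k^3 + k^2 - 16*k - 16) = k^2 + 5*k + 4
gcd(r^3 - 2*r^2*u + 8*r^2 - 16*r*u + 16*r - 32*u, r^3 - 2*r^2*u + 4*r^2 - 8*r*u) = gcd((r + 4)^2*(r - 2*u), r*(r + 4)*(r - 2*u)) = r^2 - 2*r*u + 4*r - 8*u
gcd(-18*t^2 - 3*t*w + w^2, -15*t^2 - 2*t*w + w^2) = 3*t + w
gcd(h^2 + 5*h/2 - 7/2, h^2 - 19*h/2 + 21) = 1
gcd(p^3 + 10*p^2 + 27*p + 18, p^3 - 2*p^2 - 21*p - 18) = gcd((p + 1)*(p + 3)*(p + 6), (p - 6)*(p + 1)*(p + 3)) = p^2 + 4*p + 3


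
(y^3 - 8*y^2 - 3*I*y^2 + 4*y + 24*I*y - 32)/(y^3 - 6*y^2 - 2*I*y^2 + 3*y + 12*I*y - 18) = (y^2 - 4*y*(2 + I) + 32*I)/(y^2 - 3*y*(2 + I) + 18*I)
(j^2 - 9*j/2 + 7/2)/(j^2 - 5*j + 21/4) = 2*(j - 1)/(2*j - 3)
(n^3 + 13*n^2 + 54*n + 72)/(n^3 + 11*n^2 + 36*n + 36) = (n + 4)/(n + 2)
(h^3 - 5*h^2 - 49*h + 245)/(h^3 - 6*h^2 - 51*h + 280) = (h - 7)/(h - 8)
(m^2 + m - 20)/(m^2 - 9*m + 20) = (m + 5)/(m - 5)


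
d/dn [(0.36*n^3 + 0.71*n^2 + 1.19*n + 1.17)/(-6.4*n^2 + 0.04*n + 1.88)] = (-2.304*n^4 + 0.0288000000000004*n^3 + 9.6748*n^2 + 17.6456*n + 2.1904)/(40.96*n^4 - 0.512*n^3 - 24.0624*n^2 + 0.1504*n + 3.5344)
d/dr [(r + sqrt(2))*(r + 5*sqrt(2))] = 2*r + 6*sqrt(2)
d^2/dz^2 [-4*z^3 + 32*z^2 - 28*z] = 64 - 24*z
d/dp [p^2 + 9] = 2*p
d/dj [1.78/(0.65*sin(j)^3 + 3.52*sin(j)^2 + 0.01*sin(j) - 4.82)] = (-12.5312*sin(j) + 1.7355*cos(2*j) - 1.7533)*cos(j)/(0.65*sin(j)^3 + 3.52*sin(j)^2 + 0.01*sin(j) - 4.82)^2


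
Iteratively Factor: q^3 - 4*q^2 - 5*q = (q + 1)*(q^2 - 5*q) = (q - 5)*(q + 1)*(q)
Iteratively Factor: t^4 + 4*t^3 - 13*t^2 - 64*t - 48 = (t + 1)*(t^3 + 3*t^2 - 16*t - 48) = (t - 4)*(t + 1)*(t^2 + 7*t + 12) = (t - 4)*(t + 1)*(t + 4)*(t + 3)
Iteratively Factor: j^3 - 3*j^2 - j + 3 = (j - 3)*(j^2 - 1) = (j - 3)*(j - 1)*(j + 1)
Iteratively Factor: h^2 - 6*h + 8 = (h - 4)*(h - 2)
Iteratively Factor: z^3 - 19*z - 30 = (z + 2)*(z^2 - 2*z - 15) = (z - 5)*(z + 2)*(z + 3)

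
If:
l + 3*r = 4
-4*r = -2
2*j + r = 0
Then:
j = -1/4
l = 5/2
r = 1/2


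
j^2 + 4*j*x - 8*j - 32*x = (j - 8)*(j + 4*x)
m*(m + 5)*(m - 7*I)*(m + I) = m^4 + 5*m^3 - 6*I*m^3 + 7*m^2 - 30*I*m^2 + 35*m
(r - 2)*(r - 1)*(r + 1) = r^3 - 2*r^2 - r + 2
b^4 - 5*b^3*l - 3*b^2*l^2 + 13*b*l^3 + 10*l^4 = (b - 5*l)*(b - 2*l)*(b + l)^2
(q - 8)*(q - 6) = q^2 - 14*q + 48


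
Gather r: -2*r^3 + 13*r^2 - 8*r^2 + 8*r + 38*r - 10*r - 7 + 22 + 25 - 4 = -2*r^3 + 5*r^2 + 36*r + 36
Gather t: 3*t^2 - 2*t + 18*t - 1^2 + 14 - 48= 3*t^2 + 16*t - 35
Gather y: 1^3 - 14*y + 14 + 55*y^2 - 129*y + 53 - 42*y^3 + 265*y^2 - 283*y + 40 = -42*y^3 + 320*y^2 - 426*y + 108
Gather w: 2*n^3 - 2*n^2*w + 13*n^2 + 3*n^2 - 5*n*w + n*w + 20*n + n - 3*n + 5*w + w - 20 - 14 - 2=2*n^3 + 16*n^2 + 18*n + w*(-2*n^2 - 4*n + 6) - 36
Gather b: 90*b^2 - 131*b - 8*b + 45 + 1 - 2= 90*b^2 - 139*b + 44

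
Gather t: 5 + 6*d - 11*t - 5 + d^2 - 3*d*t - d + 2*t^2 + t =d^2 + 5*d + 2*t^2 + t*(-3*d - 10)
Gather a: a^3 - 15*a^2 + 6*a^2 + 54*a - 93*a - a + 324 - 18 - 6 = a^3 - 9*a^2 - 40*a + 300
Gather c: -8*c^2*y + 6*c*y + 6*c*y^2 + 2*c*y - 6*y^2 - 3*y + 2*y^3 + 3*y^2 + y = -8*c^2*y + c*(6*y^2 + 8*y) + 2*y^3 - 3*y^2 - 2*y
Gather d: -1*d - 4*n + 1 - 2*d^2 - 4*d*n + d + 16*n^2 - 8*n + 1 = -2*d^2 - 4*d*n + 16*n^2 - 12*n + 2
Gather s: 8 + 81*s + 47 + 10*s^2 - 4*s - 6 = 10*s^2 + 77*s + 49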